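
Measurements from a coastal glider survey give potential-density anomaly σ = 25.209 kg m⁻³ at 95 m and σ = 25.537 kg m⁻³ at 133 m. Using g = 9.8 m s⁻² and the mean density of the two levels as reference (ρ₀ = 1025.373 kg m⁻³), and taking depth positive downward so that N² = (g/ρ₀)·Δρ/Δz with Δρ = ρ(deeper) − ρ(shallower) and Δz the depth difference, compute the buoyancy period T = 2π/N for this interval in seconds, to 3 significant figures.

Δρ = 1025.537 − 1025.209 = 0.328 kg m⁻³ over Δz = 133 − 95 = 38 m.
N² = (9.8/1025.373) × (0.328/38) = 8.2496 × 10⁻⁵ s⁻².
N = √(8.2496 × 10⁻⁵) = 9.0827 × 10⁻³ rad s⁻¹, so T = 2π/N = 691.78 s ≈ 692 s.

692 s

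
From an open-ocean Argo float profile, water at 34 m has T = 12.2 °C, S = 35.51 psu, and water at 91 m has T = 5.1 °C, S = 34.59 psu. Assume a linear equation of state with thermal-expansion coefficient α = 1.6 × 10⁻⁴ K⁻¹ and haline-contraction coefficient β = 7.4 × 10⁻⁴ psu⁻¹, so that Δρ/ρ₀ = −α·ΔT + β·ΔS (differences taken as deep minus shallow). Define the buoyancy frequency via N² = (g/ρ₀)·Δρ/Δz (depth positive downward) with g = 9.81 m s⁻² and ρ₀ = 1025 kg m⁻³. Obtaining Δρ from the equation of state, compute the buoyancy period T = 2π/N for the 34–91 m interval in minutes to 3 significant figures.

ΔT = -7.1 K, ΔS = -0.92 psu (deep − shallow).
Δρ/ρ₀ = −αΔT + βΔS = 1.136 × 10⁻³ − 6.808 × 10⁻⁴ = 4.552 × 10⁻⁴, so Δρ ≈ 0.4666 kg m⁻³.
N² = (g/ρ₀)·Δρ/Δz = g·(Δρ/ρ₀)/Δz = 9.81 × 4.552 × 10⁻⁴ / 57 = 7.8342 × 10⁻⁵ s⁻².
N = √(7.8342 × 10⁻⁵) = 8.8511 × 10⁻³ rad s⁻¹ → T = 2π/N = 709.88 s = 11.831 min ≈ 11.8 min.

11.8 min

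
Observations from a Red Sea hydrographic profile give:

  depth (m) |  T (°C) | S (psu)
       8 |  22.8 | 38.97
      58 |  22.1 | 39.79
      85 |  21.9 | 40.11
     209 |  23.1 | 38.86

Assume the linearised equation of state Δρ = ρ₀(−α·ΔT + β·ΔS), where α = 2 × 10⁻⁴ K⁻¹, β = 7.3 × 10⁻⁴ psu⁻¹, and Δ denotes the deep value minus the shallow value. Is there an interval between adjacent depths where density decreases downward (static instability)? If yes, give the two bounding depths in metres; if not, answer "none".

85–209 m

Evaluate Δρ/ρ₀ = −αΔT + βΔS across each adjacent pair:
  8–58 m: −αΔT+βΔS = −(2 × 10⁻⁴)(-0.7)+(7.3 × 10⁻⁴)(+0.82) = 7.4 × 10⁻⁴ → stable
  58–85 m: −αΔT+βΔS = −(2 × 10⁻⁴)(-0.2)+(7.3 × 10⁻⁴)(+0.32) = 2.7 × 10⁻⁴ → stable
  85–209 m: −αΔT+βΔS = −(2 × 10⁻⁴)(+1.2)+(7.3 × 10⁻⁴)(-1.25) = -1.2 × 10⁻³ → UNSTABLE
The 85–209 m interval has Δρ < 0: lighter water underlies denser water.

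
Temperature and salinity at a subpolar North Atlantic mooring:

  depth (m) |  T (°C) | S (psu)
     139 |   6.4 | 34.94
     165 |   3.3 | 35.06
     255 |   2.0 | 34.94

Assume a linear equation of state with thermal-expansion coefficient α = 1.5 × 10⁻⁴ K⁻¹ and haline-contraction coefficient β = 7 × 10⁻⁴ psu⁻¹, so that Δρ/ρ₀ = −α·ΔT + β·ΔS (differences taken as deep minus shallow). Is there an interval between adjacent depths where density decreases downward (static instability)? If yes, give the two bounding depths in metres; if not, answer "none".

none

Evaluate Δρ/ρ₀ = −αΔT + βΔS across each adjacent pair:
  139–165 m: −αΔT+βΔS = −(1.5 × 10⁻⁴)(-3.1)+(7 × 10⁻⁴)(+0.12) = 5.5 × 10⁻⁴ → stable
  165–255 m: −αΔT+βΔS = −(1.5 × 10⁻⁴)(-1.3)+(7 × 10⁻⁴)(-0.12) = 1.1 × 10⁻⁴ → stable
Every interval has Δρ > 0: the column is stably stratified throughout.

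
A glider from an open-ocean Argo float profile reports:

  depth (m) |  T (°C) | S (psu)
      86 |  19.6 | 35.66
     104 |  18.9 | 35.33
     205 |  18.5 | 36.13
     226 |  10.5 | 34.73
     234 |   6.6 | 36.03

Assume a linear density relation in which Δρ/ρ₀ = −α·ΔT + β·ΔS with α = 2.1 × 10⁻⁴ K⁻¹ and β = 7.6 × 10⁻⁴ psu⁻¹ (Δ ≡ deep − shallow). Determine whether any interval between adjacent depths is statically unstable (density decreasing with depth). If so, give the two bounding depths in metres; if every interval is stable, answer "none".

Evaluate Δρ/ρ₀ = −αΔT + βΔS across each adjacent pair:
  86–104 m: −αΔT+βΔS = −(2.1 × 10⁻⁴)(-0.7)+(7.6 × 10⁻⁴)(-0.33) = -1.0 × 10⁻⁴ → UNSTABLE
  104–205 m: −αΔT+βΔS = −(2.1 × 10⁻⁴)(-0.4)+(7.6 × 10⁻⁴)(+0.80) = 6.9 × 10⁻⁴ → stable
  205–226 m: −αΔT+βΔS = −(2.1 × 10⁻⁴)(-8.0)+(7.6 × 10⁻⁴)(-1.40) = 6.2 × 10⁻⁴ → stable
  226–234 m: −αΔT+βΔS = −(2.1 × 10⁻⁴)(-3.9)+(7.6 × 10⁻⁴)(+1.30) = 1.8 × 10⁻³ → stable
The 86–104 m interval has Δρ < 0: lighter water underlies denser water.

86–104 m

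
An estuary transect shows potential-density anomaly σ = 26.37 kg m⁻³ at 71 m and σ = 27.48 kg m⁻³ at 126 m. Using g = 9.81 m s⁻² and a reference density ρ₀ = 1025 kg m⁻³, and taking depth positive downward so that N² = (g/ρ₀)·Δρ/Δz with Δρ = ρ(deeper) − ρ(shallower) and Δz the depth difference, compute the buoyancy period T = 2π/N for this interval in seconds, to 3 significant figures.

452 s

Δρ = 1027.48 − 1026.37 = 1.11 kg m⁻³ over Δz = 126 − 71 = 55 m.
N² = (9.81/1025) × (1.11/55) = 1.9315 × 10⁻⁴ s⁻².
N = √(1.9315 × 10⁻⁴) = 0.013898 rad s⁻¹, so T = 2π/N = 452.09 s ≈ 452 s.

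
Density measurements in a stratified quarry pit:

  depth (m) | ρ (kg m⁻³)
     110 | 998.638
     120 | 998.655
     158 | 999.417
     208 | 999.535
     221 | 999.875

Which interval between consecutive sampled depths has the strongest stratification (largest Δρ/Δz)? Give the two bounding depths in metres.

Compute the density gradient over each adjacent pair:
  110–120 m: Δρ/Δz = 0.017/10 = 1.7 × 10⁻³ kg m⁻⁴
  120–158 m: Δρ/Δz = 0.762/38 = 0.020 kg m⁻⁴
  158–208 m: Δρ/Δz = 0.118/50 = 2.4 × 10⁻³ kg m⁻⁴
  208–221 m: Δρ/Δz = 0.340/13 = 0.026 kg m⁻⁴
The largest gradient is in the 208–221 m interval — the pycnocline.

208–221 m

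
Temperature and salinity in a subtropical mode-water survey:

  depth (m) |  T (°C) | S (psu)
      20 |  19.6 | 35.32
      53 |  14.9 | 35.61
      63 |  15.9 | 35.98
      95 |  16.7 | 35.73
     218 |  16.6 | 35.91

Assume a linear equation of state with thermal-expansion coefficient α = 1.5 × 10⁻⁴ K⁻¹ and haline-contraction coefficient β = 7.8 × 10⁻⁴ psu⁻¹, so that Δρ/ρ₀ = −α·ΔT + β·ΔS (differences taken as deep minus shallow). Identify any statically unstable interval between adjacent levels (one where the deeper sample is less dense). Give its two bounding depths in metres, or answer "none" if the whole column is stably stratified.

63–95 m

Evaluate Δρ/ρ₀ = −αΔT + βΔS across each adjacent pair:
  20–53 m: −αΔT+βΔS = −(1.5 × 10⁻⁴)(-4.7)+(7.8 × 10⁻⁴)(+0.29) = 9.3 × 10⁻⁴ → stable
  53–63 m: −αΔT+βΔS = −(1.5 × 10⁻⁴)(+1.0)+(7.8 × 10⁻⁴)(+0.37) = 1.4 × 10⁻⁴ → stable
  63–95 m: −αΔT+βΔS = −(1.5 × 10⁻⁴)(+0.8)+(7.8 × 10⁻⁴)(-0.25) = -3.1 × 10⁻⁴ → UNSTABLE
  95–218 m: −αΔT+βΔS = −(1.5 × 10⁻⁴)(-0.1)+(7.8 × 10⁻⁴)(+0.18) = 1.6 × 10⁻⁴ → stable
The 63–95 m interval has Δρ < 0: lighter water underlies denser water.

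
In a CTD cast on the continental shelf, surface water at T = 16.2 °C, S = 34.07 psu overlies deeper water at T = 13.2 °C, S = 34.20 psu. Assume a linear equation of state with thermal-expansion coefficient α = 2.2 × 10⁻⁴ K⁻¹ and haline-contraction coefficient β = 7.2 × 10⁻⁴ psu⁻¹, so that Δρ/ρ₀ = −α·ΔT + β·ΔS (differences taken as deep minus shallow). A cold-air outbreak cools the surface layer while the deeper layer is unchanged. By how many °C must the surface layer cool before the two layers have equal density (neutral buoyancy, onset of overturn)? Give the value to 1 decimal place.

Neutral buoyancy requires Δρ = 0, i.e. −α(T_deep − T_surf′) + β(S_deep − S_surf) = 0.
T_surf′ = T_deep − (β/α)·ΔS = 13.2 − (7.2 × 10⁻⁴/2.2 × 10⁻⁴)·(+0.13) = 12.775 °C.
Cooling required: 16.2 − (12.775) = 3.425 °C.

3.4 °C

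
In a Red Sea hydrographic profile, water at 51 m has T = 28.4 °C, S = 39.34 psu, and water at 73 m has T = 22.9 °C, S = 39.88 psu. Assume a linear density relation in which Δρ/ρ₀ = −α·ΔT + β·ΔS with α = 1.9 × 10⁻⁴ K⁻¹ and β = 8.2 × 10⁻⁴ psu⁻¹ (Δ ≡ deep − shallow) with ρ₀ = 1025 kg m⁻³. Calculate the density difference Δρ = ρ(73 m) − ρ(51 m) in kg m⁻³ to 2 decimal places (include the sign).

ΔT = -5.5 K, ΔS = +0.54 psu (deep − shallow).
Δρ/ρ₀ = −(1.9 × 10⁻⁴)(-5.5) + (8.2 × 10⁻⁴)(+0.54) = 1.4878 × 10⁻³.
Δρ = 1025 × (1.4878 × 10⁻³) = +1.52 kg m⁻³.
Positive Δρ: denser below, stable.

+1.52 kg m⁻³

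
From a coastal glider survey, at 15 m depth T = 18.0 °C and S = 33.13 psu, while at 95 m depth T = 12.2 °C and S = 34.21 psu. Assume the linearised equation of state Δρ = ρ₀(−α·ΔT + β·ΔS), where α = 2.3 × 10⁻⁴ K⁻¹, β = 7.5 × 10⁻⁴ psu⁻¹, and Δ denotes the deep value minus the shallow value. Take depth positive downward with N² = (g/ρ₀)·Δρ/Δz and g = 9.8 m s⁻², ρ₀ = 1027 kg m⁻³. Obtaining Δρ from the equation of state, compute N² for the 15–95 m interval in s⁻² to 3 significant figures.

2.63 × 10⁻⁴ s⁻²

ΔT = -5.8 K, ΔS = +1.08 psu (deep − shallow).
Δρ/ρ₀ = −αΔT + βΔS = 1.334 × 10⁻³ + 8.10 × 10⁻⁴ = 2.144 × 10⁻³, so Δρ ≈ 2.202 kg m⁻³.
N² = (g/ρ₀)·Δρ/Δz = g·(Δρ/ρ₀)/Δz = 9.8 × 2.144 × 10⁻³ / 80 = 2.6264 × 10⁻⁴ s⁻² ≈ 2.63 × 10⁻⁴ s⁻².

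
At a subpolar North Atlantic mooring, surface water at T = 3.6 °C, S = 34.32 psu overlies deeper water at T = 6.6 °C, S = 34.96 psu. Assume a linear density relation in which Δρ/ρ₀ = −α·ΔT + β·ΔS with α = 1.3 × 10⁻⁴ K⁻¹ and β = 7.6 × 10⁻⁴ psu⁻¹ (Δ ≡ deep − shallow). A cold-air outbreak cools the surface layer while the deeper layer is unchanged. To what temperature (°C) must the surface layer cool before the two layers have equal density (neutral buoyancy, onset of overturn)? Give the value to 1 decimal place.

2.9 °C

Neutral buoyancy requires Δρ = 0, i.e. −α(T_deep − T_surf′) + β(S_deep − S_surf) = 0.
T_surf′ = T_deep − (β/α)·ΔS = 6.6 − (7.6 × 10⁻⁴/1.3 × 10⁻⁴)·(+0.64) = 2.858 °C.
Cooling required: 3.6 − (2.858) = 0.742 °C.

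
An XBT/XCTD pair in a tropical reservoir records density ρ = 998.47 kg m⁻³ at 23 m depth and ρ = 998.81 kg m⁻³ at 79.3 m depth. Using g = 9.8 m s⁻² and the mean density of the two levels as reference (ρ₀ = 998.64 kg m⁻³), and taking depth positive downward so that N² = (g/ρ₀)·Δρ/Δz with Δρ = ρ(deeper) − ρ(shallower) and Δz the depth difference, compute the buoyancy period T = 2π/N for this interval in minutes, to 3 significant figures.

13.6 min

Δρ = 998.81 − 998.47 = 0.34 kg m⁻³ over Δz = 79.3 − 23 = 56.3 m.
N² = (9.8/998.64) × (0.34/56.3) = 5.9264 × 10⁻⁵ s⁻².
N = √(5.9264 × 10⁻⁵) = 7.6983 × 10⁻³ rad s⁻¹, so T = 2π/N = 816.18 s = 13.603 min ≈ 13.6 min.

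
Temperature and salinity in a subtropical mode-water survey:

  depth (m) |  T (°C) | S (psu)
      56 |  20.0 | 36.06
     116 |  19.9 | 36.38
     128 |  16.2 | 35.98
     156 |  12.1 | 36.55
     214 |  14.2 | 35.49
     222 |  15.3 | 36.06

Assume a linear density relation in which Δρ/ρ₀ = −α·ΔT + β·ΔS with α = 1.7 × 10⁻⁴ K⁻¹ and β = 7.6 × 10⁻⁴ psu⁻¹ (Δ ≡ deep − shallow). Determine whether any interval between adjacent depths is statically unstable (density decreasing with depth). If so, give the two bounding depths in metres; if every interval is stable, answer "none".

Evaluate Δρ/ρ₀ = −αΔT + βΔS across each adjacent pair:
  56–116 m: −αΔT+βΔS = −(1.7 × 10⁻⁴)(-0.1)+(7.6 × 10⁻⁴)(+0.32) = 2.6 × 10⁻⁴ → stable
  116–128 m: −αΔT+βΔS = −(1.7 × 10⁻⁴)(-3.7)+(7.6 × 10⁻⁴)(-0.40) = 3.3 × 10⁻⁴ → stable
  128–156 m: −αΔT+βΔS = −(1.7 × 10⁻⁴)(-4.1)+(7.6 × 10⁻⁴)(+0.57) = 1.1 × 10⁻³ → stable
  156–214 m: −αΔT+βΔS = −(1.7 × 10⁻⁴)(+2.1)+(7.6 × 10⁻⁴)(-1.06) = -1.2 × 10⁻³ → UNSTABLE
  214–222 m: −αΔT+βΔS = −(1.7 × 10⁻⁴)(+1.1)+(7.6 × 10⁻⁴)(+0.57) = 2.5 × 10⁻⁴ → stable
The 156–214 m interval has Δρ < 0: lighter water underlies denser water.

156–214 m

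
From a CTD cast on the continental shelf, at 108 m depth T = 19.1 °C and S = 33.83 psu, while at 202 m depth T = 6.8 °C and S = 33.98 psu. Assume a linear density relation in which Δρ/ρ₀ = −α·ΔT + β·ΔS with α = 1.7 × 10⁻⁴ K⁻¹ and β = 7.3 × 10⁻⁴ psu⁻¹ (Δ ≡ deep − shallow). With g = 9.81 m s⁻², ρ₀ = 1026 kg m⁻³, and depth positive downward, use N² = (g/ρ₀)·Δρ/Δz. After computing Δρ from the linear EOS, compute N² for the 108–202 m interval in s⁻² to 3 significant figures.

ΔT = -12.3 K, ΔS = +0.15 psu (deep − shallow).
Δρ/ρ₀ = −αΔT + βΔS = 2.091 × 10⁻³ + 1.095 × 10⁻⁴ = 2.2005 × 10⁻³, so Δρ ≈ 2.258 kg m⁻³.
N² = (g/ρ₀)·Δρ/Δz = g·(Δρ/ρ₀)/Δz = 9.81 × 2.2005 × 10⁻³ / 94 = 2.2965 × 10⁻⁴ s⁻² ≈ 2.30 × 10⁻⁴ s⁻².

2.30 × 10⁻⁴ s⁻²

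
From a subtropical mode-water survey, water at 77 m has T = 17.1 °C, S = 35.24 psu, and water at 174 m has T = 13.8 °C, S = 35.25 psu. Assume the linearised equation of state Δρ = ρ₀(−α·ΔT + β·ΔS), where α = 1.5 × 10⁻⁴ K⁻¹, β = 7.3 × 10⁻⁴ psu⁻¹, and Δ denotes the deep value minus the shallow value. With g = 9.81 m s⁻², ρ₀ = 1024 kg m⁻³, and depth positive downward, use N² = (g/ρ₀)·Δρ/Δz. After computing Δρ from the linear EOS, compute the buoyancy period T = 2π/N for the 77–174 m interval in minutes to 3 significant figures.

14.7 min

ΔT = -3.3 K, ΔS = +0.01 psu (deep − shallow).
Δρ/ρ₀ = −αΔT + βΔS = 4.95 × 10⁻⁴ + 7.30 × 10⁻⁶ = 5.023 × 10⁻⁴, so Δρ ≈ 0.5144 kg m⁻³.
N² = (g/ρ₀)·Δρ/Δz = g·(Δρ/ρ₀)/Δz = 9.81 × 5.023 × 10⁻⁴ / 97 = 5.0800 × 10⁻⁵ s⁻².
N = √(5.0800 × 10⁻⁵) = 7.1274 × 10⁻³ rad s⁻¹ → T = 2π/N = 881.55 s = 14.692 min ≈ 14.7 min.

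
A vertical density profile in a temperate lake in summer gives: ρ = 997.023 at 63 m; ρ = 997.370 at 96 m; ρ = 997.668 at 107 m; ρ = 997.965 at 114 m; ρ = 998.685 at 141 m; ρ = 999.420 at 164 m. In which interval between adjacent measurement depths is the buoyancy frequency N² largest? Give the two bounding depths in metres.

Compute the density gradient over each adjacent pair:
  63–96 m: Δρ/Δz = 0.347/33 = 0.011 kg m⁻⁴
  96–107 m: Δρ/Δz = 0.298/11 = 0.027 kg m⁻⁴
  107–114 m: Δρ/Δz = 0.297/7 = 0.042 kg m⁻⁴
  114–141 m: Δρ/Δz = 0.720/27 = 0.027 kg m⁻⁴
  141–164 m: Δρ/Δz = 0.735/23 = 0.032 kg m⁻⁴
The largest gradient is in the 107–114 m interval — the pycnocline.

107–114 m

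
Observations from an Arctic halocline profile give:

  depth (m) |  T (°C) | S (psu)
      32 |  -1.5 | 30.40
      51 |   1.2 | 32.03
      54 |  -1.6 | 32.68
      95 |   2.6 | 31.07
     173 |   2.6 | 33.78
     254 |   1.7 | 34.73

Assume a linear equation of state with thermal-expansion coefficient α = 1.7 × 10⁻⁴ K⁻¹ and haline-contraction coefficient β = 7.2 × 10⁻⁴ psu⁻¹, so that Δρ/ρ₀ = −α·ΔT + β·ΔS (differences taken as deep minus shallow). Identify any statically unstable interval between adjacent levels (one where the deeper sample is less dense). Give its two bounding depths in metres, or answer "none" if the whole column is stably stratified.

Evaluate Δρ/ρ₀ = −αΔT + βΔS across each adjacent pair:
  32–51 m: −αΔT+βΔS = −(1.7 × 10⁻⁴)(+2.7)+(7.2 × 10⁻⁴)(+1.63) = 7.1 × 10⁻⁴ → stable
  51–54 m: −αΔT+βΔS = −(1.7 × 10⁻⁴)(-2.8)+(7.2 × 10⁻⁴)(+0.65) = 9.4 × 10⁻⁴ → stable
  54–95 m: −αΔT+βΔS = −(1.7 × 10⁻⁴)(+4.2)+(7.2 × 10⁻⁴)(-1.61) = -1.9 × 10⁻³ → UNSTABLE
  95–173 m: −αΔT+βΔS = −(1.7 × 10⁻⁴)(+0.0)+(7.2 × 10⁻⁴)(+2.71) = 2.0 × 10⁻³ → stable
  173–254 m: −αΔT+βΔS = −(1.7 × 10⁻⁴)(-0.9)+(7.2 × 10⁻⁴)(+0.95) = 8.4 × 10⁻⁴ → stable
The 54–95 m interval has Δρ < 0: lighter water underlies denser water.

54–95 m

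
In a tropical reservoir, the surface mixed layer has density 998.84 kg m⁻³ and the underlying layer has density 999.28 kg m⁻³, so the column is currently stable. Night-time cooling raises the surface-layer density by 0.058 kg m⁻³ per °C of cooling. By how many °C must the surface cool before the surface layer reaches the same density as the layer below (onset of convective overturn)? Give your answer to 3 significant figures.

7.59 °C

Density deficit of the surface layer: 999.28 − 998.84 = 0.44 kg m⁻³.
Required change = 0.44 / 0.058 = 7.59 °C.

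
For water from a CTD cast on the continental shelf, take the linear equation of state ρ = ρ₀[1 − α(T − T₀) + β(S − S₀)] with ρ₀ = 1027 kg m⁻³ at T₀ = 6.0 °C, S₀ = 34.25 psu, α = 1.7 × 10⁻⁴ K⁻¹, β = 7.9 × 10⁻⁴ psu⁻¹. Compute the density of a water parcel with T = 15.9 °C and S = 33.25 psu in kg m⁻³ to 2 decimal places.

T − T₀ = +9.9 K, S − S₀ = -1.00 psu.
Bracket = 1 − α·(+9.9) + β·(-1.00) = 1 + (-2.473 × 10⁻³) = 0.9975270.
ρ = 1027 × 0.9975270 = 1024.46 kg m⁻³.

1024.46 kg m⁻³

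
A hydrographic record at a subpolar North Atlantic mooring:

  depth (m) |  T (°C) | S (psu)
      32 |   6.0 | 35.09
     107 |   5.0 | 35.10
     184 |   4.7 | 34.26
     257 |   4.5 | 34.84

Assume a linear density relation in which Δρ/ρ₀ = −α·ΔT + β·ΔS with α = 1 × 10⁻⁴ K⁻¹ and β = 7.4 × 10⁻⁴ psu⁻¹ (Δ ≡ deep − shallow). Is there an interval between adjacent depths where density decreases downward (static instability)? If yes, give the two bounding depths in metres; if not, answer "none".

Evaluate Δρ/ρ₀ = −αΔT + βΔS across each adjacent pair:
  32–107 m: −αΔT+βΔS = −(1 × 10⁻⁴)(-1.0)+(7.4 × 10⁻⁴)(+0.01) = 1.1 × 10⁻⁴ → stable
  107–184 m: −αΔT+βΔS = −(1 × 10⁻⁴)(-0.3)+(7.4 × 10⁻⁴)(-0.84) = -5.9 × 10⁻⁴ → UNSTABLE
  184–257 m: −αΔT+βΔS = −(1 × 10⁻⁴)(-0.2)+(7.4 × 10⁻⁴)(+0.58) = 4.5 × 10⁻⁴ → stable
The 107–184 m interval has Δρ < 0: lighter water underlies denser water.

107–184 m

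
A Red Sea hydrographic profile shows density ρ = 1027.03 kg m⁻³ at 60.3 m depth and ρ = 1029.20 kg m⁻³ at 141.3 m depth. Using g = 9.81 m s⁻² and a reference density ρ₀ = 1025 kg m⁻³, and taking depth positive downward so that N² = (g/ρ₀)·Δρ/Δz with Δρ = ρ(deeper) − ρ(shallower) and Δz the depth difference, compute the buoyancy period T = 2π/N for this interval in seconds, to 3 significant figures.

Δρ = 1029.20 − 1027.03 = 2.17 kg m⁻³ over Δz = 141.3 − 60.3 = 81 m.
N² = (9.81/1025) × (2.17/81) = 2.5640 × 10⁻⁴ s⁻².
N = √(2.5640 × 10⁻⁴) = 0.016012 rad s⁻¹, so T = 2π/N = 392.40 s ≈ 392 s.

392 s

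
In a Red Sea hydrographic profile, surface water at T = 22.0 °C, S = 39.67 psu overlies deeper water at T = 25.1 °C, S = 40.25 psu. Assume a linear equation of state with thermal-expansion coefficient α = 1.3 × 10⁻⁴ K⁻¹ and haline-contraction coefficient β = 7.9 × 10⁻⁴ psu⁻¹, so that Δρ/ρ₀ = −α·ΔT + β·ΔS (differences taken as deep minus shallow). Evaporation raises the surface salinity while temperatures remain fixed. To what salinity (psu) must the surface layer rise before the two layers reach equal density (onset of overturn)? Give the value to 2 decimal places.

39.74 psu

Neutral buoyancy requires −α(T_deep − T_surf) + β(S_deep − S_surf′) = 0.
S_surf′ = S_deep − (α/β)·ΔT = 40.25 − (1.3 × 10⁻⁴/7.9 × 10⁻⁴)·(+3.1) = 39.7399 psu.
Increase required: 39.7399 − 39.67 = 0.0699 psu.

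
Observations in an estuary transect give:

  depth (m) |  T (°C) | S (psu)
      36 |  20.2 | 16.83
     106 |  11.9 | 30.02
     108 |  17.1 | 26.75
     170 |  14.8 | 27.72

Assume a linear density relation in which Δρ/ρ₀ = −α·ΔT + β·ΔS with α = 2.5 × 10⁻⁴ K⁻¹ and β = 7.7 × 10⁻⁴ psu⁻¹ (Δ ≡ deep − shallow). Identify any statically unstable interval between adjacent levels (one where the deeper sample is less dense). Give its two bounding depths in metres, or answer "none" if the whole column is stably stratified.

Evaluate Δρ/ρ₀ = −αΔT + βΔS across each adjacent pair:
  36–106 m: −αΔT+βΔS = −(2.5 × 10⁻⁴)(-8.3)+(7.7 × 10⁻⁴)(+13.19) = 0.012 → stable
  106–108 m: −αΔT+βΔS = −(2.5 × 10⁻⁴)(+5.2)+(7.7 × 10⁻⁴)(-3.27) = -3.8 × 10⁻³ → UNSTABLE
  108–170 m: −αΔT+βΔS = −(2.5 × 10⁻⁴)(-2.3)+(7.7 × 10⁻⁴)(+0.97) = 1.3 × 10⁻³ → stable
The 106–108 m interval has Δρ < 0: lighter water underlies denser water.

106–108 m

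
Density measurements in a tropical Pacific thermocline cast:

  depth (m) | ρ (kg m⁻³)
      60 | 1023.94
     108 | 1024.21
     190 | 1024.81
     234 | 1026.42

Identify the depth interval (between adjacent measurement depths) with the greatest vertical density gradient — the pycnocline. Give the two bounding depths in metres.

Compute the density gradient over each adjacent pair:
  60–108 m: Δρ/Δz = 0.27/48 = 5.6 × 10⁻³ kg m⁻⁴
  108–190 m: Δρ/Δz = 0.60/82 = 7.3 × 10⁻³ kg m⁻⁴
  190–234 m: Δρ/Δz = 1.61/44 = 0.037 kg m⁻⁴
The largest gradient is in the 190–234 m interval — the pycnocline.

190–234 m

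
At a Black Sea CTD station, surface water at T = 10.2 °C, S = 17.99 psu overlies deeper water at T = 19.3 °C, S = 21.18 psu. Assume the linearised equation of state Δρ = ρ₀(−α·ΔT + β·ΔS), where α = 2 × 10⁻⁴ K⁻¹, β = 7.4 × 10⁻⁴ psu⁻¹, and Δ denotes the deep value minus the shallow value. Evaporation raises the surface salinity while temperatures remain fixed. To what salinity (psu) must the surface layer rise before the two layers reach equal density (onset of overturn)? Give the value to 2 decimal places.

18.72 psu

Neutral buoyancy requires −α(T_deep − T_surf) + β(S_deep − S_surf′) = 0.
S_surf′ = S_deep − (α/β)·ΔT = 21.18 − (2 × 10⁻⁴/7.4 × 10⁻⁴)·(+9.1) = 18.7205 psu.
Increase required: 18.7205 − 17.99 = 0.7305 psu.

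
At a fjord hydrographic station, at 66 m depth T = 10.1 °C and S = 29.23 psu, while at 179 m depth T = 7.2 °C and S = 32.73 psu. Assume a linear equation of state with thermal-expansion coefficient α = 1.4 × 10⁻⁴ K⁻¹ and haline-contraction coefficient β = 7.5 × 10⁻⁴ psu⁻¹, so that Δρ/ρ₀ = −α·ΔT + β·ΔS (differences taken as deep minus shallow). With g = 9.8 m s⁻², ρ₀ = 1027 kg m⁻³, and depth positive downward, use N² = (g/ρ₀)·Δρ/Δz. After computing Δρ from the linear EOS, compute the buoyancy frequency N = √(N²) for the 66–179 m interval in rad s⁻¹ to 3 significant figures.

ΔT = -2.9 K, ΔS = +3.50 psu (deep − shallow).
Δρ/ρ₀ = −αΔT + βΔS = 4.06 × 10⁻⁴ + 2.625 × 10⁻³ = 3.031 × 10⁻³, so Δρ ≈ 3.113 kg m⁻³.
N² = (g/ρ₀)·Δρ/Δz = g·(Δρ/ρ₀)/Δz = 9.8 × 3.031 × 10⁻³ / 113 = 2.6287 × 10⁻⁴ s⁻².
N = √(2.6287 × 10⁻⁴) = 0.016213 rad s⁻¹ ≈ 0.0162 rad s⁻¹.

0.0162 rad s⁻¹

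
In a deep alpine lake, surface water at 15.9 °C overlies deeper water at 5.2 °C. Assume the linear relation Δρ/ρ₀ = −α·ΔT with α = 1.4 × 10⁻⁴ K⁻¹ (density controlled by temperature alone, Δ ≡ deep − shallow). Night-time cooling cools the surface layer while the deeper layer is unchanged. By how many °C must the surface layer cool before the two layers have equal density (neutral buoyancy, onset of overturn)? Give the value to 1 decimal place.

10.7 °C

With temperature the only control, equal density requires T_surf′ = T_deep.
T_surf′ = 5.2 °C.
Cooling required: 15.9 − 5.2 = 10.7 °C.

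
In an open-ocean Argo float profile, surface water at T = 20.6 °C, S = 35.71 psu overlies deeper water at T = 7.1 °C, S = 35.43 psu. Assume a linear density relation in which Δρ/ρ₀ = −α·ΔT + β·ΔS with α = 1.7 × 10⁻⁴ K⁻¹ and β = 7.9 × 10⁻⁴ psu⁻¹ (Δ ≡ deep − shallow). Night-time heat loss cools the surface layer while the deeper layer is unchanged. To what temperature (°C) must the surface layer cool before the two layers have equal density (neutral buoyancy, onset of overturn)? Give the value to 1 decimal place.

8.4 °C

Neutral buoyancy requires Δρ = 0, i.e. −α(T_deep − T_surf′) + β(S_deep − S_surf) = 0.
T_surf′ = T_deep − (β/α)·ΔS = 7.1 − (7.9 × 10⁻⁴/1.7 × 10⁻⁴)·(-0.28) = 8.401 °C.
Cooling required: 20.6 − (8.401) = 12.199 °C.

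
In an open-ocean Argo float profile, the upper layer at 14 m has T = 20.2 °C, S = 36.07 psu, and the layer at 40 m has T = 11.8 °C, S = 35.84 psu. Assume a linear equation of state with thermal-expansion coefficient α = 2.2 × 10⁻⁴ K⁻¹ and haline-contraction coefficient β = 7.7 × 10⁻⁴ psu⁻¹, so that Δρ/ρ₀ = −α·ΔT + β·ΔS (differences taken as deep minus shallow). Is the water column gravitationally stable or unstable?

ΔT = 11.8 − 20.2 = -8.4 K and ΔS = 35.84 − 36.07 = -0.23 psu (deep − shallow).
−αΔT = 1.848 × 10⁻³; βΔS = -1.771 × 10⁻⁴; sum Δρ/ρ₀ = 1.6709 × 10⁻³.
Δρ/ρ₀ > 0, so Δρ > 0: deeper water is denser → statically stable.

stable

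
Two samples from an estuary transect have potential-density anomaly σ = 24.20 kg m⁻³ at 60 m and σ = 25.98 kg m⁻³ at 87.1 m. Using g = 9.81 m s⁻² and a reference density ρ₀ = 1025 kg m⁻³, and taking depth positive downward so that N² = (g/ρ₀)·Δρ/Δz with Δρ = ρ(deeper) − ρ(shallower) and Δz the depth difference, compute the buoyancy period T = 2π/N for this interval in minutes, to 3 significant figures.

4.18 min

Δρ = 1025.98 − 1024.20 = 1.78 kg m⁻³ over Δz = 87.1 − 60 = 27.1 m.
N² = (9.81/1025) × (1.78/27.1) = 6.2863 × 10⁻⁴ s⁻².
N = √(6.2863 × 10⁻⁴) = 0.025072 rad s⁻¹, so T = 2π/N = 250.61 s = 4.1768 min ≈ 4.18 min.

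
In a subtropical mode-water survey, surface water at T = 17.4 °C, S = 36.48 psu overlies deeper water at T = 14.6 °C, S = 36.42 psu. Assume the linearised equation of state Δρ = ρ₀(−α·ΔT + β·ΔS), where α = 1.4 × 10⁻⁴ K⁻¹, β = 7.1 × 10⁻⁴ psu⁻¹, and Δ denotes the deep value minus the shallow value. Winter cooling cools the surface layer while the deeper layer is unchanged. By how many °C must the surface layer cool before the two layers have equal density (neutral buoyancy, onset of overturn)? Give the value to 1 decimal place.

Neutral buoyancy requires Δρ = 0, i.e. −α(T_deep − T_surf′) + β(S_deep − S_surf) = 0.
T_surf′ = T_deep − (β/α)·ΔS = 14.6 − (7.1 × 10⁻⁴/1.4 × 10⁻⁴)·(-0.06) = 14.904 °C.
Cooling required: 17.4 − (14.904) = 2.496 °C.

2.5 °C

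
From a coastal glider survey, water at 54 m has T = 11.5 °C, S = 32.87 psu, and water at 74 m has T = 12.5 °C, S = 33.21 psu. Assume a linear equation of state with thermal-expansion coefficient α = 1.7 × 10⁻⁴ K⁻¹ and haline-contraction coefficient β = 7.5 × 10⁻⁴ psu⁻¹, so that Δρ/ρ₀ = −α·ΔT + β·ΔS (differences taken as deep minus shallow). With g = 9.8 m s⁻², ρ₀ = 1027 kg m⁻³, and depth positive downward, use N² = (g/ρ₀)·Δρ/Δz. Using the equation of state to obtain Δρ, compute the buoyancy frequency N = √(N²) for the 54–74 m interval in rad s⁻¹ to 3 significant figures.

6.45 × 10⁻³ rad s⁻¹

ΔT = +1.0 K, ΔS = +0.34 psu (deep − shallow).
Δρ/ρ₀ = −αΔT + βΔS = -1.70 × 10⁻⁴ + 2.55 × 10⁻⁴ = 8.50 × 10⁻⁵, so Δρ ≈ 0.08730 kg m⁻³.
N² = (g/ρ₀)·Δρ/Δz = g·(Δρ/ρ₀)/Δz = 9.8 × 8.50 × 10⁻⁵ / 20 = 4.1650 × 10⁻⁵ s⁻².
N = √(4.1650 × 10⁻⁵) = 6.4537 × 10⁻³ rad s⁻¹ ≈ 6.45 × 10⁻³ rad s⁻¹.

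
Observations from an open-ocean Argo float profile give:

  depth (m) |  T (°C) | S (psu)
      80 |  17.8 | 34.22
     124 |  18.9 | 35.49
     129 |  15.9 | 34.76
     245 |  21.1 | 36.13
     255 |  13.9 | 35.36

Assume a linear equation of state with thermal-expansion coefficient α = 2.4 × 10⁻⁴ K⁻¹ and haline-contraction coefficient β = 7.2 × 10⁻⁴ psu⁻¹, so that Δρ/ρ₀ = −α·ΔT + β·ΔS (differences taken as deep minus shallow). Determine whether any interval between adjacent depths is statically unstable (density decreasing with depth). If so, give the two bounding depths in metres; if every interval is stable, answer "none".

129–245 m

Evaluate Δρ/ρ₀ = −αΔT + βΔS across each adjacent pair:
  80–124 m: −αΔT+βΔS = −(2.4 × 10⁻⁴)(+1.1)+(7.2 × 10⁻⁴)(+1.27) = 6.5 × 10⁻⁴ → stable
  124–129 m: −αΔT+βΔS = −(2.4 × 10⁻⁴)(-3.0)+(7.2 × 10⁻⁴)(-0.73) = 1.9 × 10⁻⁴ → stable
  129–245 m: −αΔT+βΔS = −(2.4 × 10⁻⁴)(+5.2)+(7.2 × 10⁻⁴)(+1.37) = -2.6 × 10⁻⁴ → UNSTABLE
  245–255 m: −αΔT+βΔS = −(2.4 × 10⁻⁴)(-7.2)+(7.2 × 10⁻⁴)(-0.77) = 1.2 × 10⁻³ → stable
The 129–245 m interval has Δρ < 0: lighter water underlies denser water.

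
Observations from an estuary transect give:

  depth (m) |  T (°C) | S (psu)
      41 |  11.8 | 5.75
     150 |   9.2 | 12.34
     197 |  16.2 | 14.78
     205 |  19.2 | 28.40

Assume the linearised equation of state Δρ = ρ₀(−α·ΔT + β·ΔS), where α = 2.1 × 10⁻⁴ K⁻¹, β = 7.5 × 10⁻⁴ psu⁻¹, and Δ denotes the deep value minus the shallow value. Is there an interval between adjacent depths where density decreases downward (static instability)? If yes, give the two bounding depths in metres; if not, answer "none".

none

Evaluate Δρ/ρ₀ = −αΔT + βΔS across each adjacent pair:
  41–150 m: −αΔT+βΔS = −(2.1 × 10⁻⁴)(-2.6)+(7.5 × 10⁻⁴)(+6.59) = 5.5 × 10⁻³ → stable
  150–197 m: −αΔT+βΔS = −(2.1 × 10⁻⁴)(+7.0)+(7.5 × 10⁻⁴)(+2.44) = 3.6 × 10⁻⁴ → stable
  197–205 m: −αΔT+βΔS = −(2.1 × 10⁻⁴)(+3.0)+(7.5 × 10⁻⁴)(+13.62) = 9.6 × 10⁻³ → stable
Every interval has Δρ > 0: the column is stably stratified throughout.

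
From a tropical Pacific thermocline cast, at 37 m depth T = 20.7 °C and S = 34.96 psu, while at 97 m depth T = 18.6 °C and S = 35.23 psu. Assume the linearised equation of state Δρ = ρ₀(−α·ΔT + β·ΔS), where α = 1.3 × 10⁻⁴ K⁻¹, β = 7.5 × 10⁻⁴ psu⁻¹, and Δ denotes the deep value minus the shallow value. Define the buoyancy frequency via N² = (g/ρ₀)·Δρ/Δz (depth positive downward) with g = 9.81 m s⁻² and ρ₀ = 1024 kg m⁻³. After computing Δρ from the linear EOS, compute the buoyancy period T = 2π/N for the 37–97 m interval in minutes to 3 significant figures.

11.9 min

ΔT = -2.1 K, ΔS = +0.27 psu (deep − shallow).
Δρ/ρ₀ = −αΔT + βΔS = 2.73 × 10⁻⁴ + 2.025 × 10⁻⁴ = 4.755 × 10⁻⁴, so Δρ ≈ 0.4869 kg m⁻³.
N² = (g/ρ₀)·Δρ/Δz = g·(Δρ/ρ₀)/Δz = 9.81 × 4.755 × 10⁻⁴ / 60 = 7.7744 × 10⁻⁵ s⁻².
N = √(7.7744 × 10⁻⁵) = 8.8173 × 10⁻³ rad s⁻¹ → T = 2π/N = 712.60 s = 11.877 min ≈ 11.9 min.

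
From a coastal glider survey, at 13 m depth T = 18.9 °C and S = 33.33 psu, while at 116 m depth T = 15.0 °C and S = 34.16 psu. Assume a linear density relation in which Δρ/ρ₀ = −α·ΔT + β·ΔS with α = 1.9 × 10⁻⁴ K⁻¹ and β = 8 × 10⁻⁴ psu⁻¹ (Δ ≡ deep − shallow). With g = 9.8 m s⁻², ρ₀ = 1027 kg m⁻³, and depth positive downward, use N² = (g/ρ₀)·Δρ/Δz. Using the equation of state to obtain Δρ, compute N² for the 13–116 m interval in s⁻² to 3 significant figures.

1.34 × 10⁻⁴ s⁻²

ΔT = -3.9 K, ΔS = +0.83 psu (deep − shallow).
Δρ/ρ₀ = −αΔT + βΔS = 7.41 × 10⁻⁴ + 6.64 × 10⁻⁴ = 1.405 × 10⁻³, so Δρ ≈ 1.443 kg m⁻³.
N² = (g/ρ₀)·Δρ/Δz = g·(Δρ/ρ₀)/Δz = 9.8 × 1.405 × 10⁻³ / 103 = 1.3368 × 10⁻⁴ s⁻² ≈ 1.34 × 10⁻⁴ s⁻².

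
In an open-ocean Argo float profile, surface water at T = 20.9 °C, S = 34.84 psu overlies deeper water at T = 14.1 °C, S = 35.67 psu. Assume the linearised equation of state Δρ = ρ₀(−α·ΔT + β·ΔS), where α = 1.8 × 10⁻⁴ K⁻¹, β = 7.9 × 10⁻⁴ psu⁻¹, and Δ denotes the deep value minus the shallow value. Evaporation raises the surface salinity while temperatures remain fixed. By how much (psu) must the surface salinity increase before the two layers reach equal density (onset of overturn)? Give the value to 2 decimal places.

2.38 psu

Neutral buoyancy requires −α(T_deep − T_surf) + β(S_deep − S_surf′) = 0.
S_surf′ = S_deep − (α/β)·ΔT = 35.67 − (1.8 × 10⁻⁴/7.9 × 10⁻⁴)·(-6.8) = 37.2194 psu.
Increase required: 37.2194 − 34.84 = 2.3794 psu.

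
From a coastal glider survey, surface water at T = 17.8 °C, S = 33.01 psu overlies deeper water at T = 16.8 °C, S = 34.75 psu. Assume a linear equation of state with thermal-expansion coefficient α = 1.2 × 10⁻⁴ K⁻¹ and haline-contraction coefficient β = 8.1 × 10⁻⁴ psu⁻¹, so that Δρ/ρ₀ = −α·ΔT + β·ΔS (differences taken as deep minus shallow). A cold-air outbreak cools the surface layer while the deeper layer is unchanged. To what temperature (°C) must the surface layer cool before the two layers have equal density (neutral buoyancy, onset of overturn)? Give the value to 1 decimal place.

Neutral buoyancy requires Δρ = 0, i.e. −α(T_deep − T_surf′) + β(S_deep − S_surf) = 0.
T_surf′ = T_deep − (β/α)·ΔS = 16.8 − (8.1 × 10⁻⁴/1.2 × 10⁻⁴)·(+1.74) = 5.055 °C.
Cooling required: 17.8 − (5.055) = 12.745 °C.

5.1 °C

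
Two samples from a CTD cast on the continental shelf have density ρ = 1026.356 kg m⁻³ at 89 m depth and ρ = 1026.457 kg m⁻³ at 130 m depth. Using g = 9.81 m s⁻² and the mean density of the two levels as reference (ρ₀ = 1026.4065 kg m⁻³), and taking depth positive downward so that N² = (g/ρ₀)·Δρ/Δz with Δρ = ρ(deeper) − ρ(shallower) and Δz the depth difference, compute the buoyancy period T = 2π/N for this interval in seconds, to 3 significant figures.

1.29 × 10³ s

Δρ = 1026.457 − 1026.356 = 0.101 kg m⁻³ over Δz = 130 − 89 = 41 m.
N² = (9.81/1026.4065) × (0.101/41) = 2.3544 × 10⁻⁵ s⁻².
N = √(2.3544 × 10⁻⁵) = 4.8522 × 10⁻³ rad s⁻¹, so T = 2π/N = 1.2949 × 10³ s ≈ 1.29 × 10³ s.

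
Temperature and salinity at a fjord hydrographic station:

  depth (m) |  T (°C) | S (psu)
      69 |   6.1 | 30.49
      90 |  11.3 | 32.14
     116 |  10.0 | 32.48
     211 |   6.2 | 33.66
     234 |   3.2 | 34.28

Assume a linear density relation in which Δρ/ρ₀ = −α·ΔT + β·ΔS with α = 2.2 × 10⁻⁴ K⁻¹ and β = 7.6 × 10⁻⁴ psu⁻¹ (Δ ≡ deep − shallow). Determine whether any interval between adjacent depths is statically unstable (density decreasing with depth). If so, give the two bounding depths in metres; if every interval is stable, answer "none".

Evaluate Δρ/ρ₀ = −αΔT + βΔS across each adjacent pair:
  69–90 m: −αΔT+βΔS = −(2.2 × 10⁻⁴)(+5.2)+(7.6 × 10⁻⁴)(+1.65) = 1.1 × 10⁻⁴ → stable
  90–116 m: −αΔT+βΔS = −(2.2 × 10⁻⁴)(-1.3)+(7.6 × 10⁻⁴)(+0.34) = 5.4 × 10⁻⁴ → stable
  116–211 m: −αΔT+βΔS = −(2.2 × 10⁻⁴)(-3.8)+(7.6 × 10⁻⁴)(+1.18) = 1.7 × 10⁻³ → stable
  211–234 m: −αΔT+βΔS = −(2.2 × 10⁻⁴)(-3.0)+(7.6 × 10⁻⁴)(+0.62) = 1.1 × 10⁻³ → stable
Every interval has Δρ > 0: the column is stably stratified throughout.

none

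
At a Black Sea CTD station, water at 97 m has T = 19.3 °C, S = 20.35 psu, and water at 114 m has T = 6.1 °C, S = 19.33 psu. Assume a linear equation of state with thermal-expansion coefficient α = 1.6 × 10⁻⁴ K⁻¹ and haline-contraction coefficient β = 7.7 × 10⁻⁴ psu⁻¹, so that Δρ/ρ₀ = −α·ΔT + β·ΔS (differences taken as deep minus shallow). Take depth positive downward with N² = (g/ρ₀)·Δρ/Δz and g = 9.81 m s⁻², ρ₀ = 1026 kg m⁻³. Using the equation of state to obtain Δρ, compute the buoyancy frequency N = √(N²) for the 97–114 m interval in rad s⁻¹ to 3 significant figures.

0.0277 rad s⁻¹

ΔT = -13.2 K, ΔS = -1.02 psu (deep − shallow).
Δρ/ρ₀ = −αΔT + βΔS = 2.112 × 10⁻³ − 7.854 × 10⁻⁴ = 1.3266 × 10⁻³, so Δρ ≈ 1.361 kg m⁻³.
N² = (g/ρ₀)·Δρ/Δz = g·(Δρ/ρ₀)/Δz = 9.81 × 1.3266 × 10⁻³ / 17 = 7.6553 × 10⁻⁴ s⁻².
N = √(7.6553 × 10⁻⁴) = 0.027668 rad s⁻¹ ≈ 0.0277 rad s⁻¹.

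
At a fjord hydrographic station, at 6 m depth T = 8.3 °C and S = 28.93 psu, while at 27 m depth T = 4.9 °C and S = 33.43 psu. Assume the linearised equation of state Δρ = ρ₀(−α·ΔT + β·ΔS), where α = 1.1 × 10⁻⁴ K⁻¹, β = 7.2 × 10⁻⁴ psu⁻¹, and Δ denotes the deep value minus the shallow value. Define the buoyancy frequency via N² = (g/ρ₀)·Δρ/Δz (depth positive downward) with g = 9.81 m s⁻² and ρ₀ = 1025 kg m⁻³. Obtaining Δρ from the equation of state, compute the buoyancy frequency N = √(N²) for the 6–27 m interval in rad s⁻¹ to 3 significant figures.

0.0411 rad s⁻¹

ΔT = -3.4 K, ΔS = +4.50 psu (deep − shallow).
Δρ/ρ₀ = −αΔT + βΔS = 3.74 × 10⁻⁴ + 3.24 × 10⁻³ = 3.614 × 10⁻³, so Δρ ≈ 3.704 kg m⁻³.
N² = (g/ρ₀)·Δρ/Δz = g·(Δρ/ρ₀)/Δz = 9.81 × 3.614 × 10⁻³ / 21 = 1.6883 × 10⁻³ s⁻².
N = √(1.6883 × 10⁻³) = 0.041089 rad s⁻¹ ≈ 0.0411 rad s⁻¹.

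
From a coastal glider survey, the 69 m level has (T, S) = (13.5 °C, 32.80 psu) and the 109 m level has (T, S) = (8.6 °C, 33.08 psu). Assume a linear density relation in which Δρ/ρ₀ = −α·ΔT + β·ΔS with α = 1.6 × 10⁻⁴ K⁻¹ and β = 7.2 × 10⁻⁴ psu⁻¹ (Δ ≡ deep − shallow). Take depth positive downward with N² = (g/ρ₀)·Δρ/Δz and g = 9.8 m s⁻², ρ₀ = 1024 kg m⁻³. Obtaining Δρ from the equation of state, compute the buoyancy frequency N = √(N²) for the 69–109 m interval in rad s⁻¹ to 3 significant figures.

0.0155 rad s⁻¹

ΔT = -4.9 K, ΔS = +0.28 psu (deep − shallow).
Δρ/ρ₀ = −αΔT + βΔS = 7.84 × 10⁻⁴ + 2.016 × 10⁻⁴ = 9.856 × 10⁻⁴, so Δρ ≈ 1.009 kg m⁻³.
N² = (g/ρ₀)·Δρ/Δz = g·(Δρ/ρ₀)/Δz = 9.8 × 9.856 × 10⁻⁴ / 40 = 2.4147 × 10⁻⁴ s⁻².
N = √(2.4147 × 10⁻⁴) = 0.015539 rad s⁻¹ ≈ 0.0155 rad s⁻¹.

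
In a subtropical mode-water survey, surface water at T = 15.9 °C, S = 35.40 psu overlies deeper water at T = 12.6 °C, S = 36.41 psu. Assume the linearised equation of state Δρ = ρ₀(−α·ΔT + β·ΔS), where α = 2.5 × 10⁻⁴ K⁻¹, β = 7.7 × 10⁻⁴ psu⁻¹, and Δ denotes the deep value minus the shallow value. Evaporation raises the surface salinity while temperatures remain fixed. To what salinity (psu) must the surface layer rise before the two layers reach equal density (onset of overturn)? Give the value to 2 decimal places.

Neutral buoyancy requires −α(T_deep − T_surf) + β(S_deep − S_surf′) = 0.
S_surf′ = S_deep − (α/β)·ΔT = 36.41 − (2.5 × 10⁻⁴/7.7 × 10⁻⁴)·(-3.3) = 37.4814 psu.
Increase required: 37.4814 − 35.40 = 2.0814 psu.

37.48 psu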